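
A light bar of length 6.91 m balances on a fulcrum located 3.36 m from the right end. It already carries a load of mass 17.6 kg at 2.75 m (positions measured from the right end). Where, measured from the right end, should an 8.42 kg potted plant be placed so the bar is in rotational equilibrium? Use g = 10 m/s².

Choose the fulcrum (at 3.36 m from the right end) as the axis so the support reaction has zero arm there.
Load: 17.6 × 10 = 176 N down at 2.75 m → arm 0.61 m, τ = 176 × 0.61 = 107.4 N·m clockwise.
Net moment of existing loads = 107.4 N·m clockwise.
The potted plant weighs 8.42 × 10 = 84.2 N and must supply an equal counterclockwise moment, so its lever arm about the fulcrum is 107.4 / 84.2 = 1.28 m.
That puts it at 3.36 + 1.28 = 4.64 m from the right end.

x ≈ 4.64 m from the right end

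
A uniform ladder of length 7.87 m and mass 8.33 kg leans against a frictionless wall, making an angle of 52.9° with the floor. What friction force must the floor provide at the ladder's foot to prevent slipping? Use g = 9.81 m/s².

Take moments about the foot of the ladder.
Ladder weight 8.33×9.81 = 81.72 N acts at 3.935 m along the ladder; its horizontal arm is 3.935·cos52.9° = 2.374 m → τ = 194 N·m clockwise.
Wall normal N acts horizontally at the top; its moment arm is the height L sinθ = 7.87·sin52.9° = 6.277 m, counterclockwise.
Setting net torque to zero: N × 6.277 = 194 → N = 30.9 N.
ΣFx = 0: friction at the foot balances the wall's push, so f = N_wall = 30.9 N.

f ≈ 30.9 N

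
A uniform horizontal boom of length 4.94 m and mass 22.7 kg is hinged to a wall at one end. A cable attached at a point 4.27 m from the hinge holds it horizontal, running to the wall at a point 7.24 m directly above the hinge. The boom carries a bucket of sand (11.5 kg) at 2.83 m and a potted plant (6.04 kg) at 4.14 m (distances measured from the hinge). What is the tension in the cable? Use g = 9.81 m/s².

Sum moments about the hinge (the unknown hinge reaction has zero arm there).
Beam weight: 22.7 × 9.81 = 222.7 N down at 2.47 m → arm 2.47 m, τ = 222.7 × 2.47 = 550.1 N·m clockwise.
Bucket of sand: 11.5 × 9.81 = 112.8 N down at 2.83 m → arm 2.83 m, τ = 112.8 × 2.83 = 319.2 N·m clockwise.
Potted plant: 6.04 × 9.81 = 59.25 N down at 4.14 m → arm 4.14 m, τ = 59.25 × 4.14 = 245.3 N·m clockwise.
Total clockwise load moment = 1115 N·m.
The cable tension T acts at 4.27 m; only its component perpendicular to the boom, T sinθ, produces torque. sinθ = h/√(h²+d²) = 7.24/√(7.24²+4.27²) = 0.8614.
Setting net torque to zero: T × 4.27 × 0.8614 = 1115 → T = 1115 / 3.678 = 303 N.

T ≈ 303 N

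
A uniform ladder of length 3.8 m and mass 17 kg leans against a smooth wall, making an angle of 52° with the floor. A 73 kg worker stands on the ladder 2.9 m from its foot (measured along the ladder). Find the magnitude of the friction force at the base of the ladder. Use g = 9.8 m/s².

f ≈ 492 N

Sum moments about the foot of the ladder (the floor normal and friction both act there and drop out).
Ladder weight 17×9.8 = 166.6 N acts at 1.9 m along the ladder; its horizontal arm is 1.9·cos52° = 1.17 m → τ = 194.9 N·m clockwise.
Worker: 73×9.8 = 715.4 N at 2.9 m → arm 1.785 m → τ = 1277 N·m clockwise.
Wall normal N acts horizontally at the top; its moment arm is the height L sinθ = 3.8·sin52° = 2.994 m, counterclockwise.
For rotational equilibrium, N × 2.994 = 1472, so N = 492 N.
ΣFx = 0: friction at the foot balances the wall's push, so f = N_wall = 492 N.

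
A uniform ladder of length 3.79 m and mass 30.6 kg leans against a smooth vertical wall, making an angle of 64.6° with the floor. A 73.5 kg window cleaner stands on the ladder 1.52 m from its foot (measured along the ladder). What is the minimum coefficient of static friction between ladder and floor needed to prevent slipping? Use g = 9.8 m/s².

μ_min ≈ 0.204

Choose the foot of the ladder as the axis so the floor normal and friction both act there and drop out.
Ladder weight 30.6×9.8 = 299.9 N acts at 1.895 m along the ladder; its horizontal arm is 1.895·cos64.6° = 0.8128 m → τ = 243.8 N·m clockwise.
Window cleaner: 73.5×9.8 = 720.3 N at 1.52 m → arm 0.652 m → τ = 469.6 N·m clockwise.
Wall normal N acts horizontally at the top; its moment arm is the height L sinθ = 3.79·sin64.6° = 3.424 m, counterclockwise.
Balancing moments: N × 3.424 = 713.4, giving N = 208.4 N.
ΣFx = 0 ⇒ f = N_wall = 208.4 N. ΣFy = 0 ⇒ N_floor = 1020 N.
μ_min = f / N_floor = 208.4 / 1020 = 0.204.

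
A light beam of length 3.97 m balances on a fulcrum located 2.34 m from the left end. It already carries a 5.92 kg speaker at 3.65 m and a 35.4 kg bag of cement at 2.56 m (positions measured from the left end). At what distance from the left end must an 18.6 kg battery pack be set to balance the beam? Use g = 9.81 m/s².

x ≈ 1.5 m from the left end

Taking torques about the fulcrum (at 2.34 m from the left end):
Speaker: 5.92 × 9.81 = 58.08 N down at 3.65 m → arm 1.31 m, τ = 58.08 × 1.31 = 76.08 N·m clockwise.
Bag of cement: 35.4 × 9.81 = 347.3 N down at 2.56 m → arm 0.22 m, τ = 347.3 × 0.22 = 76.41 N·m clockwise.
Net moment of existing loads = 152.5 N·m clockwise.
The battery pack weighs 18.6 × 9.81 = 182.5 N and must supply an equal counterclockwise moment, so its lever arm about the fulcrum is 152.5 / 182.5 = 0.836 m.
That puts it at 2.34 − 0.836 = 1.5 m from the left end.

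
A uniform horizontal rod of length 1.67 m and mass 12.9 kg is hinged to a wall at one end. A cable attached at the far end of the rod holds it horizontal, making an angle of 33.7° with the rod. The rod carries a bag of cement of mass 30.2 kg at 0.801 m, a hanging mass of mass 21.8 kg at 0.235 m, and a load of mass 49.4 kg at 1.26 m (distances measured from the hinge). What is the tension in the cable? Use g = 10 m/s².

T ≈ 1100 N

Taking torques about the hinge:
Beam weight: 12.9 × 10 = 129 N down at 0.835 m → arm 0.835 m, τ = 129 × 0.835 = 107.7 N·m clockwise.
Bag of cement: 30.2 × 10 = 302 N down at 0.801 m → arm 0.801 m, τ = 302 × 0.801 = 241.9 N·m clockwise.
Hanging mass: 21.8 × 10 = 218 N down at 0.235 m → arm 0.235 m, τ = 218 × 0.235 = 51.23 N·m clockwise.
Load: 49.4 × 10 = 494 N down at 1.26 m → arm 1.26 m, τ = 494 × 1.26 = 622.4 N·m clockwise.
Total clockwise load moment = 1023 N·m.
The cable tension T acts at 1.67 m; only its component perpendicular to the rod, T sinθ, produces torque. sin 33.7° = 0.5548.
Setting net torque to zero: T × 1.67 × 0.5548 = 1023 → T = 1023 / 0.9265 = 1100 N.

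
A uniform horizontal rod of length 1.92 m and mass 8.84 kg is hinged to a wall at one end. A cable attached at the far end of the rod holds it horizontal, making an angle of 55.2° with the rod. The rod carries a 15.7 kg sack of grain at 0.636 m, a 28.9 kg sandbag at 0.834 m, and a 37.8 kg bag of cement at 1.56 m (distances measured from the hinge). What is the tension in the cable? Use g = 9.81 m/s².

About the hinge:
Beam weight: 8.84 × 9.81 = 86.72 N down at 0.96 m → arm 0.96 m, τ = 86.72 × 0.96 = 83.25 N·m clockwise.
Sack of grain: 15.7 × 9.81 = 154 N down at 0.636 m → arm 0.636 m, τ = 154 × 0.636 = 97.94 N·m clockwise.
Sandbag: 28.9 × 9.81 = 283.5 N down at 0.834 m → arm 0.834 m, τ = 283.5 × 0.834 = 236.4 N·m clockwise.
Bag of cement: 37.8 × 9.81 = 370.8 N down at 1.56 m → arm 1.56 m, τ = 370.8 × 1.56 = 578.4 N·m clockwise.
Total clockwise load moment = 996 N·m.
The cable tension T acts at 1.92 m; only its component perpendicular to the rod, T sinθ, produces torque. sin 55.2° = 0.8211.
Setting net torque to zero: T × 1.92 × 0.8211 = 996 → T = 996 / 1.577 = 632 N.

T ≈ 632 N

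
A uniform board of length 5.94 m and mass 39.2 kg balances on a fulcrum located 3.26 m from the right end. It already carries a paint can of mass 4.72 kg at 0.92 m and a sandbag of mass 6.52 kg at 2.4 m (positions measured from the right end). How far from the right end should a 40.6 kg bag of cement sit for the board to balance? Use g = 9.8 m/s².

Take moments about the fulcrum (at 3.26 m from the right end).
Beam weight: 39.2 × 9.8 = 384.2 N down at 2.97 m → arm 0.29 m, τ = 384.2 × 0.29 = 111.4 N·m clockwise.
Paint can: 4.72 × 9.8 = 46.26 N down at 0.92 m → arm 2.34 m, τ = 46.26 × 2.34 = 108.2 N·m clockwise.
Sandbag: 6.52 × 9.8 = 63.9 N down at 2.4 m → arm 0.86 m, τ = 63.9 × 0.86 = 54.95 N·m clockwise.
Net moment of existing loads = 274.6 N·m clockwise.
The bag of cement weighs 40.6 × 9.8 = 397.9 N and must supply an equal counterclockwise moment, so its lever arm about the fulcrum is 274.6 / 397.9 = 0.69 m.
That puts it at 3.26 + 0.69 = 3.95 m from the right end.

x ≈ 3.95 m from the right end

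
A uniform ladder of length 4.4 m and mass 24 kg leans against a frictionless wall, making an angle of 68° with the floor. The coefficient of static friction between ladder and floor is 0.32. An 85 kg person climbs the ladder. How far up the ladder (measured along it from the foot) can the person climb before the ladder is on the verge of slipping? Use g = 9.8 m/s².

Take moments about the foot of the ladder.
Ladder weight 24×9.8 = 235.2 N acts at 2.2 m along the ladder; its horizontal arm is 2.2·cos68° = 0.8241 m → τ = 193.8 N·m clockwise.
Person weight 85×9.8 = 833 N at distance d → arm d·cos68° → τ = 833·d·0.3746 clockwise.
Wall normal N at the top has arm L sinθ = 4.08 m counterclockwise, so Στ = 0 gives N·4.08 = 193.8 + 312·d.
ΣFy = 0 ⇒ N_floor = 1068 N, so the maximum friction is μ_s·N_floor = 0.32×1068 = 341.8 N. ΣFx = 0 ⇒ N_wall = f, so at the slipping point N = 341.8 N.
Substituting: 341.8×4.08 = 193.8 + 312·d ⇒ d = (1395 − 193.8) / 312 = 3.85 m.

d ≈ 3.85 m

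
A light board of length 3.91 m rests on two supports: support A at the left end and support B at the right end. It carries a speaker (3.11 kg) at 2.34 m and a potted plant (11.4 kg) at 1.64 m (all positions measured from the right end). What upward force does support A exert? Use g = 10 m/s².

R_A ≈ 66.4 N

Taking torques about support B:
Speaker: 3.11 × 10 = 31.1 N down at 2.34 m → arm 2.34 m, τ = 31.1 × 2.34 = 72.77 N·m counterclockwise.
Potted plant: 11.4 × 10 = 114 N down at 1.64 m → arm 1.64 m, τ = 114 × 1.64 = 187 N·m counterclockwise.
Net load moment about support B = 259.8 N·m counterclockwise.
Reaction R at support A is upward at 3.91 m, arm 3.91 m → moment R × 3.91 clockwise.
Balancing moments: R × 3.91 = 259.8, giving R = 66.4 N.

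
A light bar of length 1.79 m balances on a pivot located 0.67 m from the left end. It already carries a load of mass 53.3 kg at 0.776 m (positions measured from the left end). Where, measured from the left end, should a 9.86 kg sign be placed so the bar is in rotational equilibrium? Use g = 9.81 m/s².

Sum moments about the pivot (at 0.67 m from the left end) (the support reaction has zero arm there).
Load: 53.3 × 9.81 = 522.9 N down at 0.776 m → arm 0.106 m, τ = 522.9 × 0.106 = 55.43 N·m clockwise.
Net moment of existing loads = 55.43 N·m clockwise.
The sign weighs 9.86 × 9.81 = 96.73 N and must supply an equal counterclockwise moment, so its lever arm about the pivot is 55.43 / 96.73 = 0.573 m.
That puts it at 0.67 − 0.573 = 0.097 m from the left end.

x ≈ 0.097 m from the left end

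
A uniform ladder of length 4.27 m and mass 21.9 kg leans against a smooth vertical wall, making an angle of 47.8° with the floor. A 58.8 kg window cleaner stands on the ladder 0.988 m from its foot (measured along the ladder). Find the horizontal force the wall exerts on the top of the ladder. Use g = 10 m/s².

N_wall ≈ 223 N

Taking torques about the foot of the ladder:
Ladder weight 21.9×10 = 219 N acts at 2.135 m along the ladder; its horizontal arm is 2.135·cos47.8° = 1.434 m → τ = 314 N·m clockwise.
Window cleaner: 58.8×10 = 588 N at 0.988 m → arm 0.6637 m → τ = 390.3 N·m clockwise.
Wall normal N acts horizontally at the top; its moment arm is the height L sinθ = 4.27·sin47.8° = 3.163 m, counterclockwise.
Setting net torque to zero: N × 3.163 = 704.3 → N = 223 N.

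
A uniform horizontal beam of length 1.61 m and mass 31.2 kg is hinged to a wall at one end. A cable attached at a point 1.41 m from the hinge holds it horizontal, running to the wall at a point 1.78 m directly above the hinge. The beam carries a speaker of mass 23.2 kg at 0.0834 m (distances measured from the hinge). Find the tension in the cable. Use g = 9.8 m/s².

T ≈ 240 N

Taking torques about the hinge:
Beam weight: 31.2 × 9.8 = 305.8 N down at 0.805 m → arm 0.805 m, τ = 305.8 × 0.805 = 246.2 N·m clockwise.
Speaker: 23.2 × 9.8 = 227.4 N down at 0.0834 m → arm 0.0834 m, τ = 227.4 × 0.0834 = 18.97 N·m clockwise.
Total clockwise load moment = 265.2 N·m.
The cable tension T acts at 1.41 m; only its component perpendicular to the beam, T sinθ, produces torque. sinθ = h/√(h²+d²) = 1.78/√(1.78²+1.41²) = 0.7839.
Στ = 0 ⇒ T × 1.41 × 0.7839 = 265.2 ⇒ T = 265.2 / 1.105 = 240 N.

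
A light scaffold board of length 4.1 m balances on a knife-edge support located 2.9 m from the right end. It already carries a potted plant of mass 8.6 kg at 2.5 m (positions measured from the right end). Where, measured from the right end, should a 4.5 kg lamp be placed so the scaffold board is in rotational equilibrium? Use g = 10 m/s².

x ≈ 3.66 m from the right end

Sum moments about the knife-edge support (at 2.9 m from the right end) (the support reaction has zero arm there).
Potted plant: 8.6 × 10 = 86 N down at 2.5 m → arm 0.4 m, τ = 86 × 0.4 = 34.4 N·m clockwise.
Net moment of existing loads = 34.4 N·m clockwise.
The lamp weighs 4.5 × 10 = 45 N and must supply an equal counterclockwise moment, so its lever arm about the knife-edge support is 34.4 / 45 = 0.764 m.
That puts it at 2.9 + 0.764 = 3.66 m from the right end.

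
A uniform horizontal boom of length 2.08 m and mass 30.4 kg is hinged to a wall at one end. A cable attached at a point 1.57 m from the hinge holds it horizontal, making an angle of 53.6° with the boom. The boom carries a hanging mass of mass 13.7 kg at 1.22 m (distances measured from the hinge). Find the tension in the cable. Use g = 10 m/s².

T ≈ 382 N

About the hinge:
Beam weight: 30.4 × 10 = 304 N down at 1.04 m → arm 1.04 m, τ = 304 × 1.04 = 316.2 N·m clockwise.
Hanging mass: 13.7 × 10 = 137 N down at 1.22 m → arm 1.22 m, τ = 137 × 1.22 = 167.1 N·m clockwise.
Total clockwise load moment = 483.3 N·m.
The cable tension T acts at 1.57 m; only its component perpendicular to the boom, T sinθ, produces torque. sin 53.6° = 0.8049.
Στ = 0 ⇒ T × 1.57 × 0.8049 = 483.3 ⇒ T = 483.3 / 1.264 = 382 N.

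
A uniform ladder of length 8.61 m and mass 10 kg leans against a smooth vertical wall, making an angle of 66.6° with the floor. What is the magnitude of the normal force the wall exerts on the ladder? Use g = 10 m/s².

N_wall ≈ 21.6 N

Taking torques about the foot of the ladder:
Ladder weight 10×10 = 100 N acts at 4.305 m along the ladder; its horizontal arm is 4.305·cos66.6° = 1.71 m → τ = 171 N·m clockwise.
Wall normal N acts horizontally at the top; its moment arm is the height L sinθ = 8.61·sin66.6° = 7.902 m, counterclockwise.
Balancing moments: N × 7.902 = 171, giving N = 21.6 N.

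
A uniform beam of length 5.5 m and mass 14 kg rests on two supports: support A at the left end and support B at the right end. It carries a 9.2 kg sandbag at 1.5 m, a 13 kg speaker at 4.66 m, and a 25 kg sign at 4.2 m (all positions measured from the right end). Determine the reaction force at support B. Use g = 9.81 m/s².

R_B ≈ 212 N

Sum moments about support A (its reaction then has zero moment arm).
Beam weight: 14 × 9.81 = 137.3 N down at 2.75 m → arm 2.75 m, τ = 137.3 × 2.75 = 377.6 N·m clockwise.
Sandbag: 9.2 × 9.81 = 90.25 N down at 1.5 m → arm 4 m, τ = 90.25 × 4 = 361 N·m clockwise.
Speaker: 13 × 9.81 = 127.5 N down at 4.66 m → arm 0.84 m, τ = 127.5 × 0.84 = 107.1 N·m clockwise.
Sign: 25 × 9.81 = 245.2 N down at 4.2 m → arm 1.3 m, τ = 245.2 × 1.3 = 318.8 N·m clockwise.
Net load moment about support A = 1164 N·m clockwise.
Reaction R at support B is upward at 0 m, arm 5.5 m → moment R × 5.5 counterclockwise.
Στ = 0 ⇒ R × 5.5 = 1164 ⇒ R = 212 N.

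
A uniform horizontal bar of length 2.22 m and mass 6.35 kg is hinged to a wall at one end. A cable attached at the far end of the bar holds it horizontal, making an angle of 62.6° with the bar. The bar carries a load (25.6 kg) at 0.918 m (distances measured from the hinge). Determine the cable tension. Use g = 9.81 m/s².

About the hinge:
Beam weight: 6.35 × 9.81 = 62.29 N down at 1.11 m → arm 1.11 m, τ = 62.29 × 1.11 = 69.14 N·m clockwise.
Load: 25.6 × 9.81 = 251.1 N down at 0.918 m → arm 0.918 m, τ = 251.1 × 0.918 = 230.5 N·m clockwise.
Total clockwise load moment = 299.6 N·m.
The cable tension T acts at 2.22 m; only its component perpendicular to the bar, T sinθ, produces torque. sin 62.6° = 0.8878.
For rotational equilibrium, T × 2.22 × 0.8878 = 299.6, so T = 299.6 / 1.971 = 152 N.

T ≈ 152 N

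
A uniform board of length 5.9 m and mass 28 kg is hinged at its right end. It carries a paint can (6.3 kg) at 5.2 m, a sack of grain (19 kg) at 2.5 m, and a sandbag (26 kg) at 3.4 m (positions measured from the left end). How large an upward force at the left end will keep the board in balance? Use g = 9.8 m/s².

Choose the right end as the axis so the unknown pivot reaction has zero arm there.
Beam weight: 28 × 9.8 = 274.4 N down at 2.95 m → arm 2.95 m, τ = 274.4 × 2.95 = 809.5 N·m counterclockwise.
Paint can: 6.3 × 9.8 = 61.74 N down at 5.2 m → arm 0.7 m, τ = 61.74 × 0.7 = 43.22 N·m counterclockwise.
Sack of grain: 19 × 9.8 = 186.2 N down at 2.5 m → arm 3.4 m, τ = 186.2 × 3.4 = 633.1 N·m counterclockwise.
Sandbag: 26 × 9.8 = 254.8 N down at 3.4 m → arm 2.5 m, τ = 254.8 × 2.5 = 637 N·m counterclockwise.
Net moment of the loads = 2123 N·m counterclockwise.
The upward force F acts at the left end, arm 5.9 m, giving F × 5.9 clockwise.
Balancing moments: F × 5.9 = 2123, giving F = 2123 / 5.9 = 360 N.

F ≈ 360 N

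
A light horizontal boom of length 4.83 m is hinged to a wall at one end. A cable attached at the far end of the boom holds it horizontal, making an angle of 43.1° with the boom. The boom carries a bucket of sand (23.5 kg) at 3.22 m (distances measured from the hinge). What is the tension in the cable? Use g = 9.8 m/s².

About the hinge:
Bucket of sand: 23.5 × 9.8 = 230.3 N down at 3.22 m → arm 3.22 m, τ = 230.3 × 3.22 = 741.6 N·m clockwise.
Total clockwise load moment = 741.6 N·m.
The cable tension T acts at 4.83 m; only its component perpendicular to the boom, T sinθ, produces torque. sin 43.1° = 0.6833.
For rotational equilibrium, T × 4.83 × 0.6833 = 741.6, so T = 741.6 / 3.3 = 225 N.

T ≈ 225 N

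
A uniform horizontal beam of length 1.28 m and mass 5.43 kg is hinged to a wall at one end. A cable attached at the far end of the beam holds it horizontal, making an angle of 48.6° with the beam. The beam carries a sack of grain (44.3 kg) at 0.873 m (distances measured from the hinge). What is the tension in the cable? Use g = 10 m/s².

T ≈ 439 N

Sum moments about the hinge (the unknown hinge reaction has zero arm there).
Beam weight: 5.43 × 10 = 54.3 N down at 0.64 m → arm 0.64 m, τ = 54.3 × 0.64 = 34.75 N·m clockwise.
Sack of grain: 44.3 × 10 = 443 N down at 0.873 m → arm 0.873 m, τ = 443 × 0.873 = 386.7 N·m clockwise.
Total clockwise load moment = 421.4 N·m.
The cable tension T acts at 1.28 m; only its component perpendicular to the beam, T sinθ, produces torque. sin 48.6° = 0.7501.
Setting net torque to zero: T × 1.28 × 0.7501 = 421.4 → T = 421.4 / 0.9601 = 439 N.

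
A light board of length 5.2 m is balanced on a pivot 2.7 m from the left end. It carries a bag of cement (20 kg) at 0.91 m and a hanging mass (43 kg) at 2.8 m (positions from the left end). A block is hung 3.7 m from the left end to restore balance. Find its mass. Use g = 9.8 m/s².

m ≈ 31.5 kg

Take moments about the pivot (at 2.7 m from the left end).
Bag of cement: 20 × 9.8 = 196 N down at 0.91 m → arm 1.79 m, τ = 196 × 1.79 = 350.8 N·m counterclockwise.
Hanging mass: 43 × 9.8 = 421.4 N down at 2.8 m → arm 0.1 m, τ = 421.4 × 0.1 = 42.14 N·m clockwise.
Net moment of known loads = 308.7 N·m counterclockwise.
An unknown mass m at 3.7 m has arm 1 m; its moment is m·g·1 clockwise.
Setting net torque to zero: m × 9.8 × 1 = 308.7 → m = 308.7 / (9.8 × 1) = 31.5 kg.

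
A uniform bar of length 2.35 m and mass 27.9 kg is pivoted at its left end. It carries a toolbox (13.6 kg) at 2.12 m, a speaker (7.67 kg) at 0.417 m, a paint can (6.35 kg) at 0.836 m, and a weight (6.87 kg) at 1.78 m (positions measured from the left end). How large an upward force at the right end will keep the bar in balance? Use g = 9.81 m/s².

About the left end:
Beam weight: 27.9 × 9.81 = 273.7 N down at 1.175 m → arm 1.175 m, τ = 273.7 × 1.175 = 321.6 N·m clockwise.
Toolbox: 13.6 × 9.81 = 133.4 N down at 2.12 m → arm 2.12 m, τ = 133.4 × 2.12 = 282.8 N·m clockwise.
Speaker: 7.67 × 9.81 = 75.24 N down at 0.417 m → arm 0.417 m, τ = 75.24 × 0.417 = 31.38 N·m clockwise.
Paint can: 6.35 × 9.81 = 62.29 N down at 0.836 m → arm 0.836 m, τ = 62.29 × 0.836 = 52.07 N·m clockwise.
Weight: 6.87 × 9.81 = 67.39 N down at 1.78 m → arm 1.78 m, τ = 67.39 × 1.78 = 120 N·m clockwise.
Net moment of the loads = 807.9 N·m clockwise.
The upward force F acts at the right end, arm 2.35 m, giving F × 2.35 counterclockwise.
Balancing moments: F × 2.35 = 807.9, giving F = 807.9 / 2.35 = 344 N.

F ≈ 344 N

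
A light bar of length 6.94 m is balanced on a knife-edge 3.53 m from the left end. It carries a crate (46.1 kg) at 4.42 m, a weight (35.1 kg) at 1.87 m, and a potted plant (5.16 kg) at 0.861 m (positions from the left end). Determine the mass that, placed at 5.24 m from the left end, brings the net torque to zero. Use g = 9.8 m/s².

m ≈ 18.1 kg

Choose the knife-edge (at 3.53 m from the left end) as the axis so the support reaction has zero arm there.
Crate: 46.1 × 9.8 = 451.8 N down at 4.42 m → arm 0.89 m, τ = 451.8 × 0.89 = 402.1 N·m clockwise.
Weight: 35.1 × 9.8 = 344 N down at 1.87 m → arm 1.66 m, τ = 344 × 1.66 = 571 N·m counterclockwise.
Potted plant: 5.16 × 9.8 = 50.57 N down at 0.861 m → arm 2.669 m, τ = 50.57 × 2.669 = 135 N·m counterclockwise.
Net moment of known loads = 303.9 N·m counterclockwise.
An unknown mass m at 5.24 m has arm 1.71 m; its moment is m·g·1.71 clockwise.
For rotational equilibrium, m × 9.8 × 1.71 = 303.9, so m = 303.9 / (9.8 × 1.71) = 18.1 kg.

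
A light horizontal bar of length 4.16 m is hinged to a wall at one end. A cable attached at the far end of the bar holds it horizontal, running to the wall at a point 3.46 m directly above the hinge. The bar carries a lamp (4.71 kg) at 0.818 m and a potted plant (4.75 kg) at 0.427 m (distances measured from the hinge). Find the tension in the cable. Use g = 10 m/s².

T ≈ 22.1 N

About the hinge:
Lamp: 4.71 × 10 = 47.1 N down at 0.818 m → arm 0.818 m, τ = 47.1 × 0.818 = 38.53 N·m clockwise.
Potted plant: 4.75 × 10 = 47.5 N down at 0.427 m → arm 0.427 m, τ = 47.5 × 0.427 = 20.28 N·m clockwise.
Total clockwise load moment = 58.81 N·m.
The cable tension T acts at 4.16 m; only its component perpendicular to the bar, T sinθ, produces torque. sinθ = h/√(h²+d²) = 3.46/√(3.46²+4.16²) = 0.6395.
For rotational equilibrium, T × 4.16 × 0.6395 = 58.81, so T = 58.81 / 2.66 = 22.1 N.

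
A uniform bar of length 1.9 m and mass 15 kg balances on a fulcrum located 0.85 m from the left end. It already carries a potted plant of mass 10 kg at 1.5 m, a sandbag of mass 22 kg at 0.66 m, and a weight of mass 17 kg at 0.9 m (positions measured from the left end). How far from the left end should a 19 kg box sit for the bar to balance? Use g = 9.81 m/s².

x ≈ 0.604 m from the left end

Taking torques about the fulcrum (at 0.85 m from the left end):
Beam weight: 15 × 9.81 = 147.2 N down at 0.95 m → arm 0.1 m, τ = 147.2 × 0.1 = 14.72 N·m clockwise.
Potted plant: 10 × 9.81 = 98.1 N down at 1.5 m → arm 0.65 m, τ = 98.1 × 0.65 = 63.77 N·m clockwise.
Sandbag: 22 × 9.81 = 215.8 N down at 0.66 m → arm 0.19 m, τ = 215.8 × 0.19 = 41 N·m counterclockwise.
Weight: 17 × 9.81 = 166.8 N down at 0.9 m → arm 0.05 m, τ = 166.8 × 0.05 = 8.34 N·m clockwise.
Net moment of existing loads = 45.83 N·m clockwise.
The box weighs 19 × 9.81 = 186.4 N and must supply an equal counterclockwise moment, so its lever arm about the fulcrum is 45.83 / 186.4 = 0.246 m.
That puts it at 0.85 − 0.246 = 0.604 m from the left end.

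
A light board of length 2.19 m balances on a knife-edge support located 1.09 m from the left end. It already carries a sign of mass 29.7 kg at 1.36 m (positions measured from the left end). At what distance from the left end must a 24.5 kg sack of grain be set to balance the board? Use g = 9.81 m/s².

x ≈ 0.763 m from the left end

Taking torques about the knife-edge support (at 1.09 m from the left end):
Sign: 29.7 × 9.81 = 291.4 N down at 1.36 m → arm 0.27 m, τ = 291.4 × 0.27 = 78.68 N·m clockwise.
Net moment of existing loads = 78.68 N·m clockwise.
The sack of grain weighs 24.5 × 9.81 = 240.3 N and must supply an equal counterclockwise moment, so its lever arm about the knife-edge support is 78.68 / 240.3 = 0.327 m.
That puts it at 1.09 − 0.327 = 0.763 m from the left end.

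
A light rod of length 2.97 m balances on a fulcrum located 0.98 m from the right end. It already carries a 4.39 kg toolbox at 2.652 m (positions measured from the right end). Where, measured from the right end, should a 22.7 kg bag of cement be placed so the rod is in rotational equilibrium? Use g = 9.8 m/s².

Choose the fulcrum (at 0.98 m from the right end) as the axis so the support reaction has zero arm there.
Toolbox: 4.39 × 9.8 = 43.02 N down at 2.652 m → arm 1.672 m, τ = 43.02 × 1.672 = 71.93 N·m counterclockwise.
Net moment of existing loads = 71.93 N·m counterclockwise.
The bag of cement weighs 22.7 × 9.8 = 222.5 N and must supply an equal clockwise moment, so its lever arm about the fulcrum is 71.93 / 222.5 = 0.323 m.
That puts it at 0.98 − 0.323 = 0.657 m from the right end.

x ≈ 0.657 m from the right end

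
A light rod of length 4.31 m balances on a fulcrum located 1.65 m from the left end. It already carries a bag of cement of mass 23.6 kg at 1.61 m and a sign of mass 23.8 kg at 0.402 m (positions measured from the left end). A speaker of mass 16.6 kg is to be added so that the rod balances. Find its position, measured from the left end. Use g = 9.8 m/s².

Choose the fulcrum (at 1.65 m from the left end) as the axis so the support reaction has zero arm there.
Bag of cement: 23.6 × 9.8 = 231.3 N down at 1.61 m → arm 0.04 m, τ = 231.3 × 0.04 = 9.252 N·m counterclockwise.
Sign: 23.8 × 9.8 = 233.2 N down at 0.402 m → arm 1.248 m, τ = 233.2 × 1.248 = 291 N·m counterclockwise.
Net moment of existing loads = 300.3 N·m counterclockwise.
The speaker weighs 16.6 × 9.8 = 162.7 N and must supply an equal clockwise moment, so its lever arm about the fulcrum is 300.3 / 162.7 = 1.85 m.
That puts it at 1.65 + 1.85 = 3.5 m from the left end.

x ≈ 3.5 m from the left end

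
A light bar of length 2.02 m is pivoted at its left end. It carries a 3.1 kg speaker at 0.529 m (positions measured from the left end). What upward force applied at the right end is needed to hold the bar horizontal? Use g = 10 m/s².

Taking torques about the left end:
Speaker: 3.1 × 10 = 31 N down at 0.529 m → arm 0.529 m, τ = 31 × 0.529 = 16.4 N·m clockwise.
Net moment of the loads = 16.4 N·m clockwise.
The upward force F acts at the right end, arm 2.02 m, giving F × 2.02 counterclockwise.
Balancing moments: F × 2.02 = 16.4, giving F = 16.4 / 2.02 = 8.12 N.

F ≈ 8.12 N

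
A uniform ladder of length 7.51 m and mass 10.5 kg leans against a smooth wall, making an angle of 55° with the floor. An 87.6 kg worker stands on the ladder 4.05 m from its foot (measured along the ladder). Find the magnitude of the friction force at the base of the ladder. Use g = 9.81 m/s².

Taking torques about the foot of the ladder:
Ladder weight 10.5×9.81 = 103 N acts at 3.755 m along the ladder; its horizontal arm is 3.755·cos55° = 2.154 m → τ = 221.9 N·m clockwise.
Worker: 87.6×9.81 = 859.4 N at 4.05 m → arm 2.323 m → τ = 1996 N·m clockwise.
Wall normal N acts horizontally at the top; its moment arm is the height L sinθ = 7.51·sin55° = 6.152 m, counterclockwise.
Setting net torque to zero: N × 6.152 = 2218 → N = 361 N.
ΣFx = 0: friction at the foot balances the wall's push, so f = N_wall = 361 N.

f ≈ 361 N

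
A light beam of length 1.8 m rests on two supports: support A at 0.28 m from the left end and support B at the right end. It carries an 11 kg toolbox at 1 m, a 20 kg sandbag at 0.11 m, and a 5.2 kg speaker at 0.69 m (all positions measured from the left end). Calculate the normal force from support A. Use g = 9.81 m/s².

Sum moments about support B (its reaction then has zero moment arm).
Toolbox: 11 × 9.81 = 107.9 N down at 1 m → arm 0.8 m, τ = 107.9 × 0.8 = 86.32 N·m counterclockwise.
Sandbag: 20 × 9.81 = 196.2 N down at 0.11 m → arm 1.69 m, τ = 196.2 × 1.69 = 331.6 N·m counterclockwise.
Speaker: 5.2 × 9.81 = 51.01 N down at 0.69 m → arm 1.11 m, τ = 51.01 × 1.11 = 56.62 N·m counterclockwise.
Net load moment about support B = 474.5 N·m counterclockwise.
Reaction R at support A is upward at 0.28 m, arm 1.52 m → moment R × 1.52 clockwise.
Στ = 0 ⇒ R × 1.52 = 474.5 ⇒ R = 312 N.

R_A ≈ 312 N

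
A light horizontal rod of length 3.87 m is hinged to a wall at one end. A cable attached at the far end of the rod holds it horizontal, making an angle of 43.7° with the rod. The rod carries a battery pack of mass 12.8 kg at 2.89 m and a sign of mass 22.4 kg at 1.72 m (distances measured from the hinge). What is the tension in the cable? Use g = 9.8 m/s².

Take moments about the hinge.
Battery pack: 12.8 × 9.8 = 125.4 N down at 2.89 m → arm 2.89 m, τ = 125.4 × 2.89 = 362.4 N·m clockwise.
Sign: 22.4 × 9.8 = 219.5 N down at 1.72 m → arm 1.72 m, τ = 219.5 × 1.72 = 377.5 N·m clockwise.
Total clockwise load moment = 739.9 N·m.
The cable tension T acts at 3.87 m; only its component perpendicular to the rod, T sinθ, produces torque. sin 43.7° = 0.6909.
Στ = 0 ⇒ T × 3.87 × 0.6909 = 739.9 ⇒ T = 739.9 / 2.674 = 277 N.

T ≈ 277 N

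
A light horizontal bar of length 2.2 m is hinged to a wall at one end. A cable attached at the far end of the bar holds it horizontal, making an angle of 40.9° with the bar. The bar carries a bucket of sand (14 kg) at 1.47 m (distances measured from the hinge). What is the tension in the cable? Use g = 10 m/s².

T ≈ 143 N

Take moments about the hinge.
Bucket of sand: 14 × 10 = 140 N down at 1.47 m → arm 1.47 m, τ = 140 × 1.47 = 205.8 N·m clockwise.
Total clockwise load moment = 205.8 N·m.
The cable tension T acts at 2.2 m; only its component perpendicular to the bar, T sinθ, produces torque. sin 40.9° = 0.6547.
Balancing moments: T × 2.2 × 0.6547 = 205.8, giving T = 205.8 / 1.44 = 143 N.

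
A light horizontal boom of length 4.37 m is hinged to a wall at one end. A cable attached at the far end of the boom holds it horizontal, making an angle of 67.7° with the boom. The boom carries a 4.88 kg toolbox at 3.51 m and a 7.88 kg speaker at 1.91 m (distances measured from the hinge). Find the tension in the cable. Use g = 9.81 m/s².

T ≈ 78.1 N

Sum moments about the hinge (the unknown hinge reaction has zero arm there).
Toolbox: 4.88 × 9.81 = 47.87 N down at 3.51 m → arm 3.51 m, τ = 47.87 × 3.51 = 168 N·m clockwise.
Speaker: 7.88 × 9.81 = 77.3 N down at 1.91 m → arm 1.91 m, τ = 77.3 × 1.91 = 147.6 N·m clockwise.
Total clockwise load moment = 315.6 N·m.
The cable tension T acts at 4.37 m; only its component perpendicular to the boom, T sinθ, produces torque. sin 67.7° = 0.9252.
Στ = 0 ⇒ T × 4.37 × 0.9252 = 315.6 ⇒ T = 315.6 / 4.043 = 78.1 N.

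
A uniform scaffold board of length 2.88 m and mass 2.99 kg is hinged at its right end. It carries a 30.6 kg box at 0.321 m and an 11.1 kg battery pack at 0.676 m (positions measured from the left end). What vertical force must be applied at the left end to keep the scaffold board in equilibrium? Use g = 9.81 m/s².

F ≈ 365 N

Choose the right end as the axis so the unknown pivot reaction has zero arm there.
Beam weight: 2.99 × 9.81 = 29.33 N down at 1.44 m → arm 1.44 m, τ = 29.33 × 1.44 = 42.24 N·m counterclockwise.
Box: 30.6 × 9.81 = 300.2 N down at 0.321 m → arm 2.559 m, τ = 300.2 × 2.559 = 768.2 N·m counterclockwise.
Battery pack: 11.1 × 9.81 = 108.9 N down at 0.676 m → arm 2.204 m, τ = 108.9 × 2.204 = 240 N·m counterclockwise.
Net moment of the loads = 1050 N·m counterclockwise.
The upward force F acts at the left end, arm 2.88 m, giving F × 2.88 clockwise.
Στ = 0 ⇒ F × 2.88 = 1050 ⇒ F = 1050 / 2.88 = 365 N.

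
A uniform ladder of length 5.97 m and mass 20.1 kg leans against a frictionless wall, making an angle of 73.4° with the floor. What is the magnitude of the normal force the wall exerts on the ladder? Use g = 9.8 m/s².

N_wall ≈ 29.4 N

About the foot of the ladder:
Ladder weight 20.1×9.8 = 197 N acts at 2.985 m along the ladder; its horizontal arm is 2.985·cos73.4° = 0.8528 m → τ = 168 N·m clockwise.
Wall normal N acts horizontally at the top; its moment arm is the height L sinθ = 5.97·sin73.4° = 5.721 m, counterclockwise.
Balancing moments: N × 5.721 = 168, giving N = 29.4 N.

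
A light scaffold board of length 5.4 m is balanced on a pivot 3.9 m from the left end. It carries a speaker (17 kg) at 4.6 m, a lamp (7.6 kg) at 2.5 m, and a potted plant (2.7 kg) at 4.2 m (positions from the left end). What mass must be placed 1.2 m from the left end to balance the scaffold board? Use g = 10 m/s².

m ≈ 0.767 kg

Choose the pivot (at 3.9 m from the left end) as the axis so the support reaction has zero arm there.
Speaker: 17 × 10 = 170 N down at 4.6 m → arm 0.7 m, τ = 170 × 0.7 = 119 N·m clockwise.
Lamp: 7.6 × 10 = 76 N down at 2.5 m → arm 1.4 m, τ = 76 × 1.4 = 106.4 N·m counterclockwise.
Potted plant: 2.7 × 10 = 27 N down at 4.2 m → arm 0.3 m, τ = 27 × 0.3 = 8.1 N·m clockwise.
Net moment of known loads = 20.7 N·m clockwise.
An unknown mass m at 1.2 m has arm 2.7 m; its moment is m·g·2.7 counterclockwise.
Στ = 0 ⇒ m × 10 × 2.7 = 20.7 ⇒ m = 20.7 / (10 × 2.7) = 0.767 kg.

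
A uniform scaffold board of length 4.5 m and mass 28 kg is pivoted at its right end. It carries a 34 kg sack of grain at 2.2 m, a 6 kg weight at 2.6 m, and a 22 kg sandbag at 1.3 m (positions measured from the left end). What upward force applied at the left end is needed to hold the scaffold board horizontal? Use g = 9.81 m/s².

About the right end:
Beam weight: 28 × 9.81 = 274.7 N down at 2.25 m → arm 2.25 m, τ = 274.7 × 2.25 = 618.1 N·m counterclockwise.
Sack of grain: 34 × 9.81 = 333.5 N down at 2.2 m → arm 2.3 m, τ = 333.5 × 2.3 = 767 N·m counterclockwise.
Weight: 6 × 9.81 = 58.86 N down at 2.6 m → arm 1.9 m, τ = 58.86 × 1.9 = 111.8 N·m counterclockwise.
Sandbag: 22 × 9.81 = 215.8 N down at 1.3 m → arm 3.2 m, τ = 215.8 × 3.2 = 690.6 N·m counterclockwise.
Net moment of the loads = 2188 N·m counterclockwise.
The upward force F acts at the left end, arm 4.5 m, giving F × 4.5 clockwise.
Setting net torque to zero: F × 4.5 = 2188 → F = 2188 / 4.5 = 486 N.

F ≈ 486 N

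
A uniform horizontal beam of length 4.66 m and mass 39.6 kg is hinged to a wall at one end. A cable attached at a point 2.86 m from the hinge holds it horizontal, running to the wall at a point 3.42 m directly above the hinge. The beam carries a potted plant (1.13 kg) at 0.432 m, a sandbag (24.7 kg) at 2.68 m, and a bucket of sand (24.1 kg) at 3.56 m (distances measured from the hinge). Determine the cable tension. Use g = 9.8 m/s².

T ≈ 1090 N

Taking torques about the hinge:
Beam weight: 39.6 × 9.8 = 388.1 N down at 2.33 m → arm 2.33 m, τ = 388.1 × 2.33 = 904.3 N·m clockwise.
Potted plant: 1.13 × 9.8 = 11.07 N down at 0.432 m → arm 0.432 m, τ = 11.07 × 0.432 = 4.782 N·m clockwise.
Sandbag: 24.7 × 9.8 = 242.1 N down at 2.68 m → arm 2.68 m, τ = 242.1 × 2.68 = 648.8 N·m clockwise.
Bucket of sand: 24.1 × 9.8 = 236.2 N down at 3.56 m → arm 3.56 m, τ = 236.2 × 3.56 = 840.9 N·m clockwise.
Total clockwise load moment = 2399 N·m.
The cable tension T acts at 2.86 m; only its component perpendicular to the beam, T sinθ, produces torque. sinθ = h/√(h²+d²) = 3.42/√(3.42²+2.86²) = 0.7671.
For rotational equilibrium, T × 2.86 × 0.7671 = 2399, so T = 2399 / 2.194 = 1090 N.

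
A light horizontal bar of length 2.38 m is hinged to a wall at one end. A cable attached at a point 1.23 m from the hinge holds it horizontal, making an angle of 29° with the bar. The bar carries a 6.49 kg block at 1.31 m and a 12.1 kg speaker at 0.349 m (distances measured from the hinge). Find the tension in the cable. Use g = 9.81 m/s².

Take moments about the hinge.
Block: 6.49 × 9.81 = 63.67 N down at 1.31 m → arm 1.31 m, τ = 63.67 × 1.31 = 83.41 N·m clockwise.
Speaker: 12.1 × 9.81 = 118.7 N down at 0.349 m → arm 0.349 m, τ = 118.7 × 0.349 = 41.43 N·m clockwise.
Total clockwise load moment = 124.8 N·m.
The cable tension T acts at 1.23 m; only its component perpendicular to the bar, T sinθ, produces torque. sin 29° = 0.4848.
Στ = 0 ⇒ T × 1.23 × 0.4848 = 124.8 ⇒ T = 124.8 / 0.5963 = 209 N.

T ≈ 209 N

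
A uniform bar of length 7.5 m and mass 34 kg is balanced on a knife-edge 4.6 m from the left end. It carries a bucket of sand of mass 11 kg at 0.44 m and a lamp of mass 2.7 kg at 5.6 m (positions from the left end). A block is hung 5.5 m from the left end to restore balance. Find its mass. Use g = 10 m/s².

Taking torques about the knife-edge (at 4.6 m from the left end):
Beam weight: 34 × 10 = 340 N down at 3.75 m → arm 0.85 m, τ = 340 × 0.85 = 289 N·m counterclockwise.
Bucket of sand: 11 × 10 = 110 N down at 0.44 m → arm 4.16 m, τ = 110 × 4.16 = 457.6 N·m counterclockwise.
Lamp: 2.7 × 10 = 27 N down at 5.6 m → arm 1 m, τ = 27 × 1 = 27 N·m clockwise.
Net moment of known loads = 719.6 N·m counterclockwise.
An unknown mass m at 5.5 m has arm 0.9 m; its moment is m·g·0.9 clockwise.
Στ = 0 ⇒ m × 10 × 0.9 = 719.6 ⇒ m = 719.6 / (10 × 0.9) = 80 kg.

m ≈ 80 kg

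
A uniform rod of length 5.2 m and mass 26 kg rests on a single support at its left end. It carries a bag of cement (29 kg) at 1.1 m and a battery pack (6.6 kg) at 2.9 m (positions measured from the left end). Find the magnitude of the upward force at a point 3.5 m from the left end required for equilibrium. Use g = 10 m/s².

F ≈ 339 N

About the left end:
Beam weight: 26 × 10 = 260 N down at 2.6 m → arm 2.6 m, τ = 260 × 2.6 = 676 N·m clockwise.
Bag of cement: 29 × 10 = 290 N down at 1.1 m → arm 1.1 m, τ = 290 × 1.1 = 319 N·m clockwise.
Battery pack: 6.6 × 10 = 66 N down at 2.9 m → arm 2.9 m, τ = 66 × 2.9 = 191.4 N·m clockwise.
Net moment of the loads = 1186 N·m clockwise.
The upward force F acts at a point 3.5 m from the left end, arm 3.5 m, giving F × 3.5 counterclockwise.
For rotational equilibrium, F × 3.5 = 1186, so F = 1186 / 3.5 = 339 N.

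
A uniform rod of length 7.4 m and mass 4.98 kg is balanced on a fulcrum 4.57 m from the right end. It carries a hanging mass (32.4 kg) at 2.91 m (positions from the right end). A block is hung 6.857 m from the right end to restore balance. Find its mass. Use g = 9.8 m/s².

Choose the fulcrum (at 4.57 m from the right end) as the axis so the support reaction has zero arm there.
Beam weight: 4.98 × 9.8 = 48.8 N down at 3.7 m → arm 0.87 m, τ = 48.8 × 0.87 = 42.46 N·m clockwise.
Hanging mass: 32.4 × 9.8 = 317.5 N down at 2.91 m → arm 1.66 m, τ = 317.5 × 1.66 = 527 N·m clockwise.
Net moment of known loads = 569.5 N·m clockwise.
An unknown mass m at 6.857 m has arm 2.287 m; its moment is m·g·2.287 counterclockwise.
Balancing moments: m × 9.8 × 2.287 = 569.5, giving m = 569.5 / (9.8 × 2.287) = 25.4 kg.

m ≈ 25.4 kg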